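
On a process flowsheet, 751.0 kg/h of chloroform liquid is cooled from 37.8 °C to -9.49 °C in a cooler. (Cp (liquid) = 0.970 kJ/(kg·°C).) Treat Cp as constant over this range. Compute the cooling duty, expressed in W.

Q = ṁ·Cp·ΔT = 751.0 × 0.970 × (-9.49 − 37.8) = -34449 kJ/h
Converting: 34449 / 3600 s = 9.5693 kW
Cooling duty = 9569.3 W

Q_c = 9570 W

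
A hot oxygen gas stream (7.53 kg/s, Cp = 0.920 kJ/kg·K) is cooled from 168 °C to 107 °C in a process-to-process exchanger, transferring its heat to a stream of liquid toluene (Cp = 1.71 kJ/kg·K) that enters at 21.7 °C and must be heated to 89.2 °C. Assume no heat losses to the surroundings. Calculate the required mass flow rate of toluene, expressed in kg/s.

Heat released by hot stream: Q = 7.53 × 0.920 × (168 − 107) = 422.58 kJ/s
Energy balance on cold side (adiabatic exchanger): Q = ṁ_c·Cp_c·(T_c,out − T_c,in)
ṁ_c = 422.58 / [1.71 × (89.2 − 21.7)] = 3.6611 kg/s

ṁ_c = 3.66 kg/s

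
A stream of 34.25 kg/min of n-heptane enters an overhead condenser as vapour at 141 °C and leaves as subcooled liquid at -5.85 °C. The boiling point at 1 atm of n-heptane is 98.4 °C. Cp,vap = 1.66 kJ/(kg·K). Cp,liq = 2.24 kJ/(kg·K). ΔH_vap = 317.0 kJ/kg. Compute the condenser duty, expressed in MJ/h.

vapour 141→98.4 °C: -70.716 kJ/kg
condensation at 98.4 °C: -317 kJ/kg
liquid 98.4→-5.85 °C: -233.52 kJ/kg
Δh = -70.716 + -317 + -233.52 = -621.24 kJ/kg
Q = ṁ·Δh = 34.25 kg/min × -621.24 kJ/kg = -21277 kJ/min
|Q| = 354.62 kW = 1276.6 MJ/h

Q_c = 1280 MJ/h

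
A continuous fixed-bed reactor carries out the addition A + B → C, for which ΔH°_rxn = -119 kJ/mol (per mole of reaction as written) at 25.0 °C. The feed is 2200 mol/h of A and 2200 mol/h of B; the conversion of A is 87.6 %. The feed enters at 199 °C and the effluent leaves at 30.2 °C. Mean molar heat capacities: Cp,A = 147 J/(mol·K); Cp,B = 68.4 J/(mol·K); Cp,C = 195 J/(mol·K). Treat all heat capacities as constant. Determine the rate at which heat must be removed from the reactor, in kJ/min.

Extent of reaction ξ = 0.876 × 2200 = 1927.2 mol/h
Reaction term: ξ·ΔH°_rxn = 1927.2 × -119 = -229340 kJ/h
Sensible, feed 199→25 °C: -82455 kJ/h
Outlet flows (mol/h): A 272.8, B 272.8, C 1927.2
Sensible, products 25→30.2 °C: 2259.7 kJ/h
Q = ΔH = -309530 kJ/h = -85.981 kW
Heat removed = 5158.9 kJ/min

Q_out = 5160 kJ/min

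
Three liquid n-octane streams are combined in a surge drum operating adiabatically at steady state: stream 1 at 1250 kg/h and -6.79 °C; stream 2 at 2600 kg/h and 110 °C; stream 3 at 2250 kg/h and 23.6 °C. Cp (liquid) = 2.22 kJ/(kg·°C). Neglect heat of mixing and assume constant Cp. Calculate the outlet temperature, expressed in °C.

Adiabatic, steady state ⇒ Σ ṁᵢCp,ᵢ(T_out − Tᵢ) = 0
Σ ṁᵢCp,ᵢTᵢ = 1250×2.22×-6.79 + 2600×2.22×110 + 2250×2.22×23.6 = 733960
Σ ṁᵢCp,ᵢ = 1250×2.22 + 2600×2.22 + 2250×2.22 = 13542
T_out = 733960 / 13542 = 54.199 °C

T_out = 54.2 °C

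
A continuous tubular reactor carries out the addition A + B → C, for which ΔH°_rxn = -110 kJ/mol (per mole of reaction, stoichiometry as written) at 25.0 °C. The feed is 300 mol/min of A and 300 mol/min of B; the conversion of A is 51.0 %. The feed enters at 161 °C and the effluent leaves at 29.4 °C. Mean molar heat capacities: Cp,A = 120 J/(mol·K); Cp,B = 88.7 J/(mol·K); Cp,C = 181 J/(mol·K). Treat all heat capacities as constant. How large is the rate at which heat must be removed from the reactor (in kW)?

Q_out = 418 kW

Extent of reaction ξ = 0.510 × 300 = 153 mol/min
Reaction term: ξ·ΔH°_rxn = 153 × -110 = -16830 kJ/min
Sensible, feed 161→25 °C: -8515 kJ/min
Outlet flows (mol/min): A 147, B 147, C 153
Sensible, products 25→29.4 °C: 256.84 kJ/min
Q = ΔH = -25088 kJ/min = -418.14 kW
Heat removed = 418.14 kW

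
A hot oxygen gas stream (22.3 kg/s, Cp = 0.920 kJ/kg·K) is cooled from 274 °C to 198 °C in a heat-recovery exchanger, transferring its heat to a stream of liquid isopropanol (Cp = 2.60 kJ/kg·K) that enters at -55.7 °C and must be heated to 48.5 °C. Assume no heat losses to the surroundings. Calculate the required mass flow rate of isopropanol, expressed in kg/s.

ṁ_c = 5.76 kg/s

Heat released by hot stream: Q = 22.3 × 0.920 × (274 − 198) = 1559.2 kJ/s
Energy balance on cold side (adiabatic exchanger): Q = ṁ_c·Cp_c·(T_c,out − T_c,in)
ṁ_c = 1559.2 / [2.60 × (48.5 − -55.7)] = 5.7553 kg/s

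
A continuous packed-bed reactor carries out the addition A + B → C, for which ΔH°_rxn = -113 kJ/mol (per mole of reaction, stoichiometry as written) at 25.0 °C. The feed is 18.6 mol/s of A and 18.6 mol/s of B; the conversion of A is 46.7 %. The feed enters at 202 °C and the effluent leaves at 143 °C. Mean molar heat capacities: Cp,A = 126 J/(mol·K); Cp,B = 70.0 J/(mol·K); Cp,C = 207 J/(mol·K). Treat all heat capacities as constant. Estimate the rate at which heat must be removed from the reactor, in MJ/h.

Extent of reaction ξ = 0.467 × 18.6 = 8.6862 mol/s
Reaction term: ξ·ΔH°_rxn = 8.6862 × -113 = -981.54 kJ/s
Sensible, feed 202→25 °C: -645.27 kJ/s
Outlet flows (mol/s): A 9.9138, B 9.9138, C 8.6862
Sensible, products 25→143 °C: 441.46 kJ/s
Q = ΔH = -1185.4 kJ/s = -1185.4 kW
Heat removed = 4267.3 MJ/h

Q_out = 4270 MJ/h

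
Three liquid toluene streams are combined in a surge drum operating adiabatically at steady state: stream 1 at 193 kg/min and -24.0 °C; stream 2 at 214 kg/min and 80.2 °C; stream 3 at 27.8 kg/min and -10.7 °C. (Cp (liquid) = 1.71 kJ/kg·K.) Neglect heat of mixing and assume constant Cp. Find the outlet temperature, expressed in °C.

T_out = 28.1 °C

Energy balance with Q = 0: Σ ṁᵢCp,ᵢ(T_out − Tᵢ) = 0
Σ ṁᵢCp,ᵢTᵢ = 193×1.71×-24.0 + 214×1.71×80.2 + 27.8×1.71×-10.7 = 20919
Σ ṁᵢCp,ᵢ = 193×1.71 + 214×1.71 + 27.8×1.71 = 743.51
T_out = 20919 / 743.51 = 28.136 °C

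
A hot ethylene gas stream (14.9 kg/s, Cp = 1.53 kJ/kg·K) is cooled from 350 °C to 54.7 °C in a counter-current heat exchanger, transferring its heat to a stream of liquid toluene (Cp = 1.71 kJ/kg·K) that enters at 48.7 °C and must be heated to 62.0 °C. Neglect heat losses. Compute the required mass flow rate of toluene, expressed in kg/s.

Heat released by hot stream: Q = 14.9 × 1.53 × (350 − 54.7) = 6732 kJ/s
Energy balance on cold side (adiabatic exchanger): Q = ṁ_c·Cp_c·(T_c,out − T_c,in)
ṁ_c = 6732 / [1.71 × (62.0 − 48.7)] = 296 kg/s

ṁ_c = 296 kg/s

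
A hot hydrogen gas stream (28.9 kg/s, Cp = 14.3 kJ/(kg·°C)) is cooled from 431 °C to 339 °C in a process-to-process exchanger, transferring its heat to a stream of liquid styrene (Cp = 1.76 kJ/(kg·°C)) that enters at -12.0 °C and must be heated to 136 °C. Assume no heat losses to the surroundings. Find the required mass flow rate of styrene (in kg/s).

Heat released by hot stream: Q = 28.9 × 14.3 × (431 − 339) = 38021 kJ/s
Energy balance on cold side (adiabatic exchanger): Q = ṁ_c·Cp_c·(T_c,out − T_c,in)
ṁ_c = 38021 / [1.76 × (136 − -12.0)] = 145.96 kg/s

ṁ_c = 146 kg/s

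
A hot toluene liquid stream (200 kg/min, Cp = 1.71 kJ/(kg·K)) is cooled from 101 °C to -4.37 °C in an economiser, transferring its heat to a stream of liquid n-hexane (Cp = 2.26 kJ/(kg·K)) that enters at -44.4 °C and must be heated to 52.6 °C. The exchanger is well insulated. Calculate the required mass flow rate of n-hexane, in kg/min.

ṁ_c = 164 kg/min

Heat released by hot stream: Q = 200 × 1.71 × (101 − -4.37) = 36037 kJ/min
Energy balance on cold side (adiabatic exchanger): Q = ṁ_c·Cp_c·(T_c,out − T_c,in)
ṁ_c = 36037 / [2.26 × (52.6 − -44.4)] = 164.39 kg/min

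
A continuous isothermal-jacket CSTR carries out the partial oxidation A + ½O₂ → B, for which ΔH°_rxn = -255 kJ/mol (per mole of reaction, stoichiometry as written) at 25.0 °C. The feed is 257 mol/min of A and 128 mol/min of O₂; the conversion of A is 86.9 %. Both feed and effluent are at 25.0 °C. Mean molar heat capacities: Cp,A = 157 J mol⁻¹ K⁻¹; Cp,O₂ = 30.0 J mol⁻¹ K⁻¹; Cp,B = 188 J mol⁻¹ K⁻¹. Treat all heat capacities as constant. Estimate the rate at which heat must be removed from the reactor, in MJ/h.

Q_out = 3420 MJ/h

Extent of reaction ξ = 0.869 × 257 = 223.33 mol/min
Reaction term: ξ·ΔH°_rxn = 223.33 × -255 = -56950 kJ/min
Q = ΔH = -56950 kJ/min = -949.17 kW
Heat removed = 3417 MJ/h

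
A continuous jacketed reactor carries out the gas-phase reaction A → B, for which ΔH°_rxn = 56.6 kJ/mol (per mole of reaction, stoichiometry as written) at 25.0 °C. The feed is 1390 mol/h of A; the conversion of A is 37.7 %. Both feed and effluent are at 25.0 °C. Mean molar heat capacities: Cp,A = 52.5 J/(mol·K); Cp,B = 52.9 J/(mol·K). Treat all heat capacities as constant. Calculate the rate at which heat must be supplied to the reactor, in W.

Q_in = 8240 W

Extent of reaction ξ = 0.377 × 1390 = 524.03 mol/h
Reaction term: ξ·ΔH°_rxn = 524.03 × 56.6 = 29660 kJ/h
Q = ΔH = 29660 kJ/h = 8.2389 kW
Heat supplied = 8238.9 W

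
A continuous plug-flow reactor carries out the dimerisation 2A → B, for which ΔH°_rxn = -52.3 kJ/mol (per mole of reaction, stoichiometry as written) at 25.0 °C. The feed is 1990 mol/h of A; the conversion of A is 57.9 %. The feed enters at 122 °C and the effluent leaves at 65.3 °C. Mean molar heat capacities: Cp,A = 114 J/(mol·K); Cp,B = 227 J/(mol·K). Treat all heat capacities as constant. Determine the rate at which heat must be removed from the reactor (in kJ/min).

Extent of reaction ξ = 0.579 × 1990 / 2 = 576.1 mol/h
Reaction term: ξ·ΔH°_rxn = 576.1 × -52.3 = -30130 kJ/h
Sensible, feed 122→25 °C: -22005 kJ/h
Outlet flows (mol/h): A 837.79, B 576.1
Sensible, products 25→65.3 °C: 9119.2 kJ/h
Q = ΔH = -43016 kJ/h = -11.949 kW
Heat removed = 716.94 kJ/min

Q_out = 717 kJ/min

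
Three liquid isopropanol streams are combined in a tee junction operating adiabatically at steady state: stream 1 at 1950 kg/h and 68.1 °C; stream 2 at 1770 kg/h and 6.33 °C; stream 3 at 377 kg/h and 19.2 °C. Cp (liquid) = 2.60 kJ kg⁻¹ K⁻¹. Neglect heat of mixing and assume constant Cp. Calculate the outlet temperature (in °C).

Adiabatic, steady state ⇒ Σ ṁᵢCp,ᵢ(T_out − Tᵢ) = 0
T_out = Σ ṁᵢCp,ᵢTᵢ / Σ ṁᵢCp,ᵢ
      = 393220 / 10652 = 36.914 °C

T_out = 36.9 °C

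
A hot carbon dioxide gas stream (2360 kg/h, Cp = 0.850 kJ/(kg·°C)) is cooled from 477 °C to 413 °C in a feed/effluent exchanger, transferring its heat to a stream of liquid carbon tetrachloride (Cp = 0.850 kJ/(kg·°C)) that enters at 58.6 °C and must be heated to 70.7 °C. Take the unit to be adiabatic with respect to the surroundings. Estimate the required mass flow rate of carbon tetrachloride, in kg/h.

Heat released by hot stream: Q = 2360 × 0.850 × (477 − 413) = 128380 kJ/h
Energy balance on cold side (adiabatic exchanger): Q = ṁ_c·Cp_c·(T_c,out − T_c,in)
ṁ_c = 128380 / [0.850 × (70.7 − 58.6)] = 12483 kg/h

ṁ_c = 12500 kg/h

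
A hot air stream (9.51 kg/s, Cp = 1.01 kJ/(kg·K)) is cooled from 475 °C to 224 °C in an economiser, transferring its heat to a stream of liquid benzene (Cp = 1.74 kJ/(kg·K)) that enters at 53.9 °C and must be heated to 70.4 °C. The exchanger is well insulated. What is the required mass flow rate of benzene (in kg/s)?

Heat released by hot stream: Q = 9.51 × 1.01 × (475 − 224) = 2410.9 kJ/s
Energy balance on cold side (adiabatic exchanger): Q = ṁ_c·Cp_c·(T_c,out − T_c,in)
ṁ_c = 2410.9 / [1.74 × (70.4 − 53.9)] = 83.974 kg/s

ṁ_c = 84.0 kg/s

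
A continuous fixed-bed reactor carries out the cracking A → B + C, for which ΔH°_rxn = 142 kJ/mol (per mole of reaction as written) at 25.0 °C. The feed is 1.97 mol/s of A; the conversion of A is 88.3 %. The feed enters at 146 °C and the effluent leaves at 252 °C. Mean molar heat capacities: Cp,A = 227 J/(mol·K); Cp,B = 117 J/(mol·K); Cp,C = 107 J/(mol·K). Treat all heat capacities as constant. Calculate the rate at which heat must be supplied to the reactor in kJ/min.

Q_in = 17600 kJ/min

Extent of reaction ξ = 0.883 × 1.97 = 1.7395 mol/s
Reaction term: ξ·ΔH°_rxn = 1.7395 × 142 = 247.01 kJ/s
Sensible, feed 146→25 °C: -54.11 kJ/s
Outlet flows (mol/s): A 0.23049, B 1.7395, C 1.7395
Sensible, products 25→252 °C: 100.33 kJ/s
Q = ΔH = 293.23 kJ/s = 293.23 kW
Heat supplied = 17594 kJ/min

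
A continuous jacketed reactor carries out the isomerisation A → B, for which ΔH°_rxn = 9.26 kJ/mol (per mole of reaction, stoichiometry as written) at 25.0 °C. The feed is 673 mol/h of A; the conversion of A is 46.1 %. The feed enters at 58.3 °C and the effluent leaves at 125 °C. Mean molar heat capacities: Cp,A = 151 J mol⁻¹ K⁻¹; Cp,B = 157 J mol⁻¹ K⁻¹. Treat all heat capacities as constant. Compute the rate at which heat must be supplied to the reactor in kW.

Q_in = 2.73 kW

Extent of reaction ξ = 0.461 × 673 = 310.25 mol/h
Reaction term: ξ·ΔH°_rxn = 310.25 × 9.26 = 2872.9 kJ/h
Sensible, feed 58.3→25 °C: -3384 kJ/h
Outlet flows (mol/h): A 362.75, B 310.25
Sensible, products 25→125 °C: 10348 kJ/h
Q = ΔH = 9837.3 kJ/h = 2.7326 kW
Heat supplied = 2.7326 kW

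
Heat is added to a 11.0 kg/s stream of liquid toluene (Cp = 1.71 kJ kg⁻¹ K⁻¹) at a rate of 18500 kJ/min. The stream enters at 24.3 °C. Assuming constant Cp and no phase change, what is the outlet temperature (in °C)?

Q = 18500 kJ/min = 308.33 kJ/s
ΔT = Q/(ṁ·Cp) = 308.33/(11.0×1.71) = 16.392 K
T_out = 24.3 + 16.392 = 40.692 °C

T_out = 40.7 °C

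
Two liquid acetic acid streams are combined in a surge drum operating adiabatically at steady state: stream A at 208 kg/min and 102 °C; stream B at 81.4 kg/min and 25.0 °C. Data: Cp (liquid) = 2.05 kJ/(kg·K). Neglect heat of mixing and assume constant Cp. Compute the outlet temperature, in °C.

No heat crosses the boundary, so H_out = H_in.
T_out = Σ ṁᵢCp,ᵢTᵢ / Σ ṁᵢCp,ᵢ
      = 47665 / 593.27 = 80.342 °C

T_out = 80.3 °C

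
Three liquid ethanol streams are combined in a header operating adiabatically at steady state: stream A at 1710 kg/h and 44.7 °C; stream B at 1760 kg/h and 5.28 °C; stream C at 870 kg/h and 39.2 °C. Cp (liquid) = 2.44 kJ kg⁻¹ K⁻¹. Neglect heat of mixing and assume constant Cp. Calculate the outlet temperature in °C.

T_out = 27.6 °C

Energy balance with Q = 0: Σ ṁᵢCp,ᵢ(T_out − Tᵢ) = 0
T_out = Σ ṁᵢCp,ᵢTᵢ / Σ ṁᵢCp,ᵢ
      = 292390 / 10590 = 27.611 °C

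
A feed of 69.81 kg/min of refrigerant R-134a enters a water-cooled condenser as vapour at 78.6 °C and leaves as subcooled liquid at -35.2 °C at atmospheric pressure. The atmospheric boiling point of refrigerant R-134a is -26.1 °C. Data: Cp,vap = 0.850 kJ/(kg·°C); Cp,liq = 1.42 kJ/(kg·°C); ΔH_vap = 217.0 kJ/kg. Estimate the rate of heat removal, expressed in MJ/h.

Q_c = 1340 MJ/h

vapour 78.6→-26.1 °C: -88.995 kJ/kg
condensation at -26.1 °C: -217 kJ/kg
liquid -26.1→-35.2 °C: -12.922 kJ/kg
Δh = -88.995 + -217 + -12.922 = -318.92 kJ/kg
Q = ṁ·Δh = 69.81 kg/min × -318.92 kJ/kg = -22264 kJ/min
|Q| = 371.06 kW = 1335.8 MJ/h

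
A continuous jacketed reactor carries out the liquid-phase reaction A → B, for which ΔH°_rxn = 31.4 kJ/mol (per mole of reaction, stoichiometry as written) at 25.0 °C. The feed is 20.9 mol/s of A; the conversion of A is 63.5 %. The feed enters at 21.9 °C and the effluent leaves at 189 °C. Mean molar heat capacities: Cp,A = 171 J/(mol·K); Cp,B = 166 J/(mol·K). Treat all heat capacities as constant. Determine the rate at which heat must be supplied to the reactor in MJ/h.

Q_in = 3610 MJ/h

Extent of reaction ξ = 0.635 × 20.9 = 13.271 mol/s
Reaction term: ξ·ΔH°_rxn = 13.271 × 31.4 = 416.73 kJ/s
Sensible, feed 21.9→25 °C: 11.079 kJ/s
Outlet flows (mol/s): A 7.6285, B 13.271
Sensible, products 25→189 °C: 575.24 kJ/s
Q = ΔH = 1003 kJ/s = 1003 kW
Heat supplied = 3610.9 MJ/h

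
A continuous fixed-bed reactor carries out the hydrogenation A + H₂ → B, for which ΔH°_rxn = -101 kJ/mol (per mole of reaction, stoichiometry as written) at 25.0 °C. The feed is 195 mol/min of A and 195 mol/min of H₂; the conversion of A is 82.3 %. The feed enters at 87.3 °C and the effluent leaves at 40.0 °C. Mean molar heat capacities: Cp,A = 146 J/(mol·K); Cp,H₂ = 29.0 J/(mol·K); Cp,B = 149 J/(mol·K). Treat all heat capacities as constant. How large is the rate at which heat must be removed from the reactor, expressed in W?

Extent of reaction ξ = 0.823 × 195 = 160.48 mol/min
Reaction term: ξ·ΔH°_rxn = 160.48 × -101 = -16209 kJ/min
Sensible, feed 87.3→25 °C: -2126 kJ/min
Outlet flows (mol/min): A 34.515, H₂ 34.515, B 160.48
Sensible, products 25→40.0 °C: 449.29 kJ/min
Q = ΔH = -17886 kJ/min = -298.09 kW
Heat removed = 298090 W

Q_out = 298000 W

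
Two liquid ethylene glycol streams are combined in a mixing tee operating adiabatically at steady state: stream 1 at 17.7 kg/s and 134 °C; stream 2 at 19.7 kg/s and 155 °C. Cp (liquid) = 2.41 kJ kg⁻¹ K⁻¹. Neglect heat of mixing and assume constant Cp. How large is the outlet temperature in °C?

T_out = 145 °C

Adiabatic, steady state ⇒ Σ ṁᵢCp,ᵢ(T_out − Tᵢ) = 0
Σ ṁᵢCp,ᵢTᵢ = 17.7×2.41×134 + 19.7×2.41×155 = 13075
Σ ṁᵢCp,ᵢ = 17.7×2.41 + 19.7×2.41 = 90.134
T_out = 13075 / 90.134 = 145.06 °C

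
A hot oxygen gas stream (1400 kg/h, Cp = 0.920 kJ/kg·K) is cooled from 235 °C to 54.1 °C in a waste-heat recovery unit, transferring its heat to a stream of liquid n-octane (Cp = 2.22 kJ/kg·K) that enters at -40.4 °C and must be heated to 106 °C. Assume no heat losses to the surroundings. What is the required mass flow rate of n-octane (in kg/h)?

Heat released by hot stream: Q = 1400 × 0.920 × (235 − 54.1) = 233000 kJ/h
Energy balance on cold side (adiabatic exchanger): Q = ṁ_c·Cp_c·(T_c,out − T_c,in)
ṁ_c = 233000 / [2.22 × (106 − -40.4)] = 716.9 kg/h

ṁ_c = 717 kg/h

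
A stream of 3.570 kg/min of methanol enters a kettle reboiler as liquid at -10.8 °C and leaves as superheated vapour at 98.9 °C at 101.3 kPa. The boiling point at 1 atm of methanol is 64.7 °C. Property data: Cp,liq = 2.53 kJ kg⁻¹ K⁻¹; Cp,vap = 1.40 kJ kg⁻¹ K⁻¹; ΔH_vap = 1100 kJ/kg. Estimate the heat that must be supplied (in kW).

Q = 79.7 kW

liquid -10.8→64.7 °C: 191.01 kJ/kg
vaporisation at 64.7 °C: 1100 kJ/kg
vapour 64.7→98.9 °C: 47.88 kJ/kg
Δh = 191.01 + 1100 + 47.88 = 1338.9 kJ/kg
Q = ṁ·Δh = 3.570 kg/min × 1338.9 kJ/kg = 4779.9 kJ/min
|Q| = 79.664 kW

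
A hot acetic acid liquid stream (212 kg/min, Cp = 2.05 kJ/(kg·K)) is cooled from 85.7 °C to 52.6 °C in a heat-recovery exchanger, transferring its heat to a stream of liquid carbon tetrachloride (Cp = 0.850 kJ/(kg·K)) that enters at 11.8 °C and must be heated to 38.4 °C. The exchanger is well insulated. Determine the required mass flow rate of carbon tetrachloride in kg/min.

ṁ_c = 636 kg/min

Heat released by hot stream: Q = 212 × 2.05 × (85.7 − 52.6) = 14385 kJ/min
Energy balance on cold side (adiabatic exchanger): Q = ṁ_c·Cp_c·(T_c,out − T_c,in)
ṁ_c = 14385 / [0.850 × (38.4 − 11.8)] = 636.23 kg/min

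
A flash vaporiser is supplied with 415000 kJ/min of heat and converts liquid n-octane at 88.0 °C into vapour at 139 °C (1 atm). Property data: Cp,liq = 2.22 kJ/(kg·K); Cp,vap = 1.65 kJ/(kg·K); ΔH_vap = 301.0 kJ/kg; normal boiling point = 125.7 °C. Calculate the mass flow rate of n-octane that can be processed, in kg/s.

Δh = 2.22×(125.7−88.0) + 301.0 + 1.65×(139−125.7) = 406.64 kJ/kg
Q = 415000 kJ/min = 6916.7 kJ/s = 6916.7 kJ/s
ṁ = Q/Δh = 6916.7 / 406.64 = 17.009 kg/s

ṁ = 17.0 kg/s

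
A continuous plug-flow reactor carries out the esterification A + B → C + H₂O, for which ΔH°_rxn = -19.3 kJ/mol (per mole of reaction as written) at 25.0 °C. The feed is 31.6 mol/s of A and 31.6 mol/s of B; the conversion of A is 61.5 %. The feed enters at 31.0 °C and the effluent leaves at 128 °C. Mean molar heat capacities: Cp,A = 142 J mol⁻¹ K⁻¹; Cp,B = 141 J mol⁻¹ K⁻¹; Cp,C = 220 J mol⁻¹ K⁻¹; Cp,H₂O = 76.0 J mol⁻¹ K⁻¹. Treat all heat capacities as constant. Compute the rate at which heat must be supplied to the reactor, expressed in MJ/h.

Extent of reaction ξ = 0.615 × 31.6 = 19.434 mol/s
Reaction term: ξ·ΔH°_rxn = 19.434 × -19.3 = -375.08 kJ/s
Sensible, feed 31.0→25 °C: -53.657 kJ/s
Outlet flows (mol/s): A 12.166, B 12.166, C 19.434, H₂O 19.434
Sensible, products 25→128 °C: 947.13 kJ/s
Q = ΔH = 518.4 kJ/s = 518.4 kW
Heat supplied = 1866.2 MJ/h

Q_in = 1870 MJ/h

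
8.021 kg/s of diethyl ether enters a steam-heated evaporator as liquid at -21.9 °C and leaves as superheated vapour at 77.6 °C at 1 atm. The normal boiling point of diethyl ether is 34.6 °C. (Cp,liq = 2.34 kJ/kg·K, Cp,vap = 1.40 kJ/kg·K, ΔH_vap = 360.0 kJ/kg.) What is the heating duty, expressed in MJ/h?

Q = 16000 MJ/h

liquid -21.9→34.6 °C: 132.21 kJ/kg
vaporisation at 34.6 °C: 360 kJ/kg
vapour 34.6→77.6 °C: 60.2 kJ/kg
Δh = 132.21 + 360 + 60.2 = 552.41 kJ/kg
Q = ṁ·Δh = 8.021 kg/s × 552.41 kJ/kg = 4430.9 kJ/s
|Q| = 4430.9 kW = 15951 MJ/h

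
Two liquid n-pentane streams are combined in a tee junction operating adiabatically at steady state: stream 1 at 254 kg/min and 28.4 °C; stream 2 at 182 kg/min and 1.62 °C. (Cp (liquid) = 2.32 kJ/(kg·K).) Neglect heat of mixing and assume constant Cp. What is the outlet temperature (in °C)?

T_out = 17.2 °C

No heat crosses the boundary, so H_out = H_in.
Σ ṁᵢCp,ᵢTᵢ = 254×2.32×28.4 + 182×2.32×1.62 = 17420
Σ ṁᵢCp,ᵢ = 254×2.32 + 182×2.32 = 1011.5
T_out = 17420 / 1011.5 = 17.221 °C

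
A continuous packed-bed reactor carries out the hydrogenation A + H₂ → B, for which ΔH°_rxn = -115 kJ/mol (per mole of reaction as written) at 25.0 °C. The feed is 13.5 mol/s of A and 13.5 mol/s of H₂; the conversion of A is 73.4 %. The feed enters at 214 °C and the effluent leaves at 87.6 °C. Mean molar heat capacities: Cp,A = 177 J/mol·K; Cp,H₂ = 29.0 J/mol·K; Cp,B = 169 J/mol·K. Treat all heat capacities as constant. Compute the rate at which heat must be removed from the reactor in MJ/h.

Q_out = 5450 MJ/h

Extent of reaction ξ = 0.734 × 13.5 = 9.909 mol/s
Reaction term: ξ·ΔH°_rxn = 9.909 × -115 = -1139.5 kJ/s
Sensible, feed 214→25 °C: -525.61 kJ/s
Outlet flows (mol/s): A 3.591, H₂ 3.591, B 9.909
Sensible, products 25→87.6 °C: 151.14 kJ/s
Q = ΔH = -1514 kJ/s = -1514 kW
Heat removed = 5450.4 MJ/h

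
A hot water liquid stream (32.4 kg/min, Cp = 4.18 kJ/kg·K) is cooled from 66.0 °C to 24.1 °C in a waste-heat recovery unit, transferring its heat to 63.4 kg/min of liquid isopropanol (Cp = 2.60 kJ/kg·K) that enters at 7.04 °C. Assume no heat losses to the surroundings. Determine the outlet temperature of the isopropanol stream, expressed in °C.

Heat released by hot stream: Q = 32.4 × 4.18 × (66.0 − 24.1) = 5674.6 kJ/min
Energy balance on cold side (adiabatic exchanger): Q = ṁ_c·Cp_c·(T_c,out − T_c,in)
T_c,out = 7.04 + 5674.6/(63.4 × 2.60) = 41.465 °C

T_c,out = 41.5 °C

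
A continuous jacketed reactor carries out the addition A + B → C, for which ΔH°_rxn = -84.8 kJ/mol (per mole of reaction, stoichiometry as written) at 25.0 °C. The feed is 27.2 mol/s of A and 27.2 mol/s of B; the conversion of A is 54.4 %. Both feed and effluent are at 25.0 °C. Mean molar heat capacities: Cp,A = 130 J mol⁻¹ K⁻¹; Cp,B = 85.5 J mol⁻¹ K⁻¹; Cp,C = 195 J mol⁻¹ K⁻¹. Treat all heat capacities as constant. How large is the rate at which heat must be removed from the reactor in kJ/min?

Q_out = 75300 kJ/min

Extent of reaction ξ = 0.544 × 27.2 = 14.797 mol/s
Reaction term: ξ·ΔH°_rxn = 14.797 × -84.8 = -1254.8 kJ/s
Q = ΔH = -1254.8 kJ/s = -1254.8 kW
Heat removed = 75286 kJ/min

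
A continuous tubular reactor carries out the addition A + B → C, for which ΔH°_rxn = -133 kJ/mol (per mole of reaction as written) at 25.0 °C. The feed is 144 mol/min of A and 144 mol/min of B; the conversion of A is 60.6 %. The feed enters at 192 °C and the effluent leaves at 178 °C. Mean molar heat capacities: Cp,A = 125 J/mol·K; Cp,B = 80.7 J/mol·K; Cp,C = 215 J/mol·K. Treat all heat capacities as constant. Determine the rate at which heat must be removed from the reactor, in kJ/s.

Q_out = 198 kJ/s

Extent of reaction ξ = 0.606 × 144 = 87.264 mol/min
Reaction term: ξ·ΔH°_rxn = 87.264 × -133 = -11606 kJ/min
Sensible, feed 192→25 °C: -4946.7 kJ/min
Outlet flows (mol/min): A 56.736, B 56.736, C 87.264
Sensible, products 25→178 °C: 4656.2 kJ/min
Q = ΔH = -11897 kJ/min = -198.28 kW
Heat removed = 198.28 kJ/s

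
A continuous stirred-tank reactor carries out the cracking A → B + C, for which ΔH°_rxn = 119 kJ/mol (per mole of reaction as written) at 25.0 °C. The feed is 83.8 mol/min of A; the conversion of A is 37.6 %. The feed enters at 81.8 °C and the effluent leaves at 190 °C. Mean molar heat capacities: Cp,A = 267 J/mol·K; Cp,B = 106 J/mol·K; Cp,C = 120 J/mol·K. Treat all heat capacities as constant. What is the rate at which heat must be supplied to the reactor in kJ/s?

Extent of reaction ξ = 0.376 × 83.8 = 31.509 mol/min
Reaction term: ξ·ΔH°_rxn = 31.509 × 119 = 3749.5 kJ/min
Sensible, feed 81.8→25 °C: -1270.9 kJ/min
Outlet flows (mol/min): A 52.291, B 31.509, C 31.509
Sensible, products 25→190 °C: 3478.7 kJ/min
Q = ΔH = 5957.3 kJ/min = 99.289 kW
Heat supplied = 99.289 kJ/s

Q_in = 99.3 kJ/s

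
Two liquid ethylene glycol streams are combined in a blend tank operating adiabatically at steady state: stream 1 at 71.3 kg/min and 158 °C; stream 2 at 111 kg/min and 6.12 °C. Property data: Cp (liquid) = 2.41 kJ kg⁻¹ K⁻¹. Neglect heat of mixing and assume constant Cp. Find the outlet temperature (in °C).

T_out = 65.5 °C

Adiabatic, steady state ⇒ Σ ṁᵢCp,ᵢ(T_out − Tᵢ) = 0
Σ ṁᵢCp,ᵢTᵢ = 71.3×2.41×158 + 111×2.41×6.12 = 28787
Σ ṁᵢCp,ᵢ = 71.3×2.41 + 111×2.41 = 439.34
T_out = 28787 / 439.34 = 65.522 °C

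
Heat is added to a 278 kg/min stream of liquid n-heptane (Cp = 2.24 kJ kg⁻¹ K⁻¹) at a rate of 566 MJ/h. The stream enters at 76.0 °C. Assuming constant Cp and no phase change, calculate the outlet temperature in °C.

T_out = 91.1 °C

Q = 566 MJ/h = 9433.3 kJ/min
ΔT = Q/(ṁ·Cp) = 9433.3/(278×2.24) = 15.149 K
T_out = 76.0 + 15.149 = 91.149 °C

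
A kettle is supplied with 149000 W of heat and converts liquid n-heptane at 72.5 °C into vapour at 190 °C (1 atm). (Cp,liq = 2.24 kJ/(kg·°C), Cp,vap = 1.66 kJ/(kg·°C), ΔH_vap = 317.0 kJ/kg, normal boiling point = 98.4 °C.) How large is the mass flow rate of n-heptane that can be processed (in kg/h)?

Δh = 2.24×(98.4−72.5) + 317.0 + 1.66×(190−98.4) = 527.07 kJ/kg
Q = 149000 W = 149 kJ/s = 536400 kJ/h
ṁ = Q/Δh = 536400 / 527.07 = 1017.7 kg/h

ṁ = 1020 kg/h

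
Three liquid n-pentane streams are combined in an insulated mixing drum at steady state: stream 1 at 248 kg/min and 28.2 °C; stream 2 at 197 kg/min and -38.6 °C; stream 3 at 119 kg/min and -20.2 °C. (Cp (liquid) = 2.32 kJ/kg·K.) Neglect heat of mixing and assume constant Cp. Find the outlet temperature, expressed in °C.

T_out = -5.34 °C

No heat crosses the boundary, so H_out = H_in.
T_out = Σ ṁᵢCp,ᵢTᵢ / Σ ṁᵢCp,ᵢ
      = -6993.4 / 1308.5 = -5.3447 °C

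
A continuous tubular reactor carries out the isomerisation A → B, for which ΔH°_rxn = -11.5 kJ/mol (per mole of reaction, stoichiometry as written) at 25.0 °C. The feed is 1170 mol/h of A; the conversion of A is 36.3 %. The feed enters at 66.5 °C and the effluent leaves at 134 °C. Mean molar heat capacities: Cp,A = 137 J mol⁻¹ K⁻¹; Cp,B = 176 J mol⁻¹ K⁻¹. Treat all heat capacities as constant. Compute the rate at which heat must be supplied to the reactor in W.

Q_in = 2150 W

Extent of reaction ξ = 0.363 × 1170 = 424.71 mol/h
Reaction term: ξ·ΔH°_rxn = 424.71 × -11.5 = -4884.2 kJ/h
Sensible, feed 66.5→25 °C: -6652 kJ/h
Outlet flows (mol/h): A 745.29, B 424.71
Sensible, products 25→134 °C: 19277 kJ/h
Q = ΔH = 7740.9 kJ/h = 2.1502 kW
Heat supplied = 2150.2 W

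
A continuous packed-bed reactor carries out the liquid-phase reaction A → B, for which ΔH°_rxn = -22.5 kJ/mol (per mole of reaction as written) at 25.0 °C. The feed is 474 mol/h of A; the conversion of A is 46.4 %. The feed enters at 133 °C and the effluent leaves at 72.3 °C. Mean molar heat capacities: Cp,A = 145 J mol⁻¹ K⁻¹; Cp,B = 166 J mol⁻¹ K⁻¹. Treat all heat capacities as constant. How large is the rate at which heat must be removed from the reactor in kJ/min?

Q_out = 148 kJ/min

Extent of reaction ξ = 0.464 × 474 = 219.94 mol/h
Reaction term: ξ·ΔH°_rxn = 219.94 × -22.5 = -4948.6 kJ/h
Sensible, feed 133→25 °C: -7422.8 kJ/h
Outlet flows (mol/h): A 254.06, B 219.94
Sensible, products 25→72.3 °C: 3469.4 kJ/h
Q = ΔH = -8902 kJ/h = -2.4728 kW
Heat removed = 148.37 kJ/min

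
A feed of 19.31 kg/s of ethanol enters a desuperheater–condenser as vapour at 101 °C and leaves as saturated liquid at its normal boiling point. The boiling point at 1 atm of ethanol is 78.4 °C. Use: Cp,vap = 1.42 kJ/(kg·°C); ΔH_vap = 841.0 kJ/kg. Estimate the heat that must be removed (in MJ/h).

Q_c = 60700 MJ/h

vapour 101→78.4 °C: -32.092 kJ/kg
condensation at 78.4 °C: -841 kJ/kg
Δh = -32.092 + -841 = -873.09 kJ/kg
Q = ṁ·Δh = 19.31 kg/s × -873.09 kJ/kg = -16859 kJ/s
|Q| = 16859 kW = 60694 MJ/h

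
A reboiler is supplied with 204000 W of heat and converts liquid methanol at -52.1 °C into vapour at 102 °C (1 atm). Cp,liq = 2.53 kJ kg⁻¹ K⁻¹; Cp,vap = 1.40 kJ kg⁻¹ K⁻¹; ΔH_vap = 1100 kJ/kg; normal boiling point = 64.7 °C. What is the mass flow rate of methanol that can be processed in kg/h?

Δh = 2.53×(64.7−-52.1) + 1100 + 1.40×(102−64.7) = 1447.7 kJ/kg
Q = 204000 W = 204 kJ/s = 734400 kJ/h
ṁ = Q/Δh = 734400 / 1447.7 = 507.28 kg/h

ṁ = 507 kg/h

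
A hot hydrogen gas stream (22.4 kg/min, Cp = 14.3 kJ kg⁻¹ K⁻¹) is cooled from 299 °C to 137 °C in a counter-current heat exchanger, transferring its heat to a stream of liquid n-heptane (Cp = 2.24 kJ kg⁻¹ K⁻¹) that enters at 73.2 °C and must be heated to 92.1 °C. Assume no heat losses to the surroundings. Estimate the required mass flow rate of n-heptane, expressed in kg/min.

Heat released by hot stream: Q = 22.4 × 14.3 × (299 − 137) = 51892 kJ/min
Energy balance on cold side (adiabatic exchanger): Q = ṁ_c·Cp_c·(T_c,out − T_c,in)
ṁ_c = 51892 / [2.24 × (92.1 − 73.2)] = 1225.7 kg/min

ṁ_c = 1230 kg/min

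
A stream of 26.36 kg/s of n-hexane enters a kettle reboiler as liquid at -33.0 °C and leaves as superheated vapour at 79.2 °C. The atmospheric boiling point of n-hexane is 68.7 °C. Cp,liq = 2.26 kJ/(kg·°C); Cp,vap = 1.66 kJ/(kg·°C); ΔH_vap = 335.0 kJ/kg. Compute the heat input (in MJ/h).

Q = 55300 MJ/h

liquid -33.0→68.7 °C: 229.84 kJ/kg
vaporisation at 68.7 °C: 335 kJ/kg
vapour 68.7→79.2 °C: 17.43 kJ/kg
Δh = 229.84 + 335 + 17.43 = 582.27 kJ/kg
Q = ṁ·Δh = 26.36 kg/s × 582.27 kJ/kg = 15349 kJ/s
|Q| = 15349 kW = 55255 MJ/h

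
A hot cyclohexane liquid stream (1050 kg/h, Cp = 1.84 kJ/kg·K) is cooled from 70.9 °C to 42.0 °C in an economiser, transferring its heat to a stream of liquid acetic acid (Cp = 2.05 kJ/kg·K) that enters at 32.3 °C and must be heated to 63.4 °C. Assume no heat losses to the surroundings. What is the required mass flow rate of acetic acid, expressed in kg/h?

ṁ_c = 876 kg/h

Heat released by hot stream: Q = 1050 × 1.84 × (70.9 − 42.0) = 55835 kJ/h
Energy balance on cold side (adiabatic exchanger): Q = ṁ_c·Cp_c·(T_c,out − T_c,in)
ṁ_c = 55835 / [2.05 × (63.4 − 32.3)] = 875.77 kg/h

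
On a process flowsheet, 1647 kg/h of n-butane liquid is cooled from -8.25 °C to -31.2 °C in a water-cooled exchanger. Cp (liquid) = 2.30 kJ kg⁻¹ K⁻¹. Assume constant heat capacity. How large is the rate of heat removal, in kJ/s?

Q = ṁ·Cp·ΔT = 1647 × 2.30 × (-31.2 − -8.25) = -86937 kJ/h
Converting: 86937 / 3600 s = 24.149 kW

Q_c = 24.1 kJ/s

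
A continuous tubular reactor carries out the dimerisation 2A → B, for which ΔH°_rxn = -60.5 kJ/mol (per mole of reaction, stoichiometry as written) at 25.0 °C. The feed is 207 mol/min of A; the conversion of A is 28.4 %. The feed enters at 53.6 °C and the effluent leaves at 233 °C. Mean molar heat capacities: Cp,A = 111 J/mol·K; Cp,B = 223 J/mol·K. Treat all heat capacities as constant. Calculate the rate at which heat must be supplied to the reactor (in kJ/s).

Q_in = 39.2 kJ/s

Extent of reaction ξ = 0.284 × 207 / 2 = 29.394 mol/min
Reaction term: ξ·ΔH°_rxn = 29.394 × -60.5 = -1778.3 kJ/min
Sensible, feed 53.6→25 °C: -657.14 kJ/min
Outlet flows (mol/min): A 148.21, B 29.394
Sensible, products 25→233 °C: 4785.3 kJ/min
Q = ΔH = 2349.9 kJ/min = 39.164 kW
Heat supplied = 39.164 kJ/s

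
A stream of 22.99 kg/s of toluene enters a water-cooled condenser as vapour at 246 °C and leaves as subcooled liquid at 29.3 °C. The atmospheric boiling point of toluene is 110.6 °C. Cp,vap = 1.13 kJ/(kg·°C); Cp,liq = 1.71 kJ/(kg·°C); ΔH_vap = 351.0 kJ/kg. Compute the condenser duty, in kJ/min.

vapour 246→110.6 °C: -153 kJ/kg
condensation at 110.6 °C: -351 kJ/kg
liquid 110.6→29.3 °C: -139.02 kJ/kg
Δh = -153 + -351 + -139.02 = -643.02 kJ/kg
Q = ṁ·Δh = 22.99 kg/s × -643.02 kJ/kg = -14783 kJ/s
|Q| = 14783 kW = 886990 kJ/min

Q_c = 887000 kJ/min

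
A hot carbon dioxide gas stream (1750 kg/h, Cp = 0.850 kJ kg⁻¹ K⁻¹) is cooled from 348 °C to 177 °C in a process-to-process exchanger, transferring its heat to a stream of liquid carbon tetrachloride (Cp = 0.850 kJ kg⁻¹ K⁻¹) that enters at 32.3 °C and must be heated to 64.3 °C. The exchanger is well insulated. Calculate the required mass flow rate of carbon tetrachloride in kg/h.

Heat released by hot stream: Q = 1750 × 0.850 × (348 − 177) = 254360 kJ/h
Energy balance on cold side (adiabatic exchanger): Q = ṁ_c·Cp_c·(T_c,out − T_c,in)
ṁ_c = 254360 / [0.850 × (64.3 − 32.3)] = 9351.6 kg/h

ṁ_c = 9350 kg/h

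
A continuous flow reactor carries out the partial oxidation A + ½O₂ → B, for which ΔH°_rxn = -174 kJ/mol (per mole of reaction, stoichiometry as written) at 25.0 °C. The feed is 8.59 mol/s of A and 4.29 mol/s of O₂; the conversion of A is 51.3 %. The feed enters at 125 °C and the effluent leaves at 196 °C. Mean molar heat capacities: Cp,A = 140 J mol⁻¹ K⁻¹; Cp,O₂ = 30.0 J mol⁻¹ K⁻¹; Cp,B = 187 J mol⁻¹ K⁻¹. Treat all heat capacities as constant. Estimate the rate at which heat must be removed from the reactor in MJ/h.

Extent of reaction ξ = 0.513 × 8.59 = 4.4067 mol/s
Reaction term: ξ·ΔH°_rxn = 4.4067 × -174 = -766.76 kJ/s
Sensible, feed 125→25 °C: -133.13 kJ/s
Outlet flows (mol/s): A 4.1833, O₂ 2.0867, B 4.4067
Sensible, products 25→196 °C: 251.77 kJ/s
Q = ΔH = -648.12 kJ/s = -648.12 kW
Heat removed = 2333.2 MJ/h

Q_out = 2330 MJ/h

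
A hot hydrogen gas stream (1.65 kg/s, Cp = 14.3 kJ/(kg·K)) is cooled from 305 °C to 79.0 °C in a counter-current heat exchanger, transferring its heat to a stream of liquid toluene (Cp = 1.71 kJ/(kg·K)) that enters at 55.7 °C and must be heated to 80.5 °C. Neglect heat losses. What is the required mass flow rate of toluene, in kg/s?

ṁ_c = 126 kg/s

Heat released by hot stream: Q = 1.65 × 14.3 × (305 − 79.0) = 5332.5 kJ/s
Energy balance on cold side (adiabatic exchanger): Q = ṁ_c·Cp_c·(T_c,out − T_c,in)
ṁ_c = 5332.5 / [1.71 × (80.5 − 55.7)] = 125.74 kg/s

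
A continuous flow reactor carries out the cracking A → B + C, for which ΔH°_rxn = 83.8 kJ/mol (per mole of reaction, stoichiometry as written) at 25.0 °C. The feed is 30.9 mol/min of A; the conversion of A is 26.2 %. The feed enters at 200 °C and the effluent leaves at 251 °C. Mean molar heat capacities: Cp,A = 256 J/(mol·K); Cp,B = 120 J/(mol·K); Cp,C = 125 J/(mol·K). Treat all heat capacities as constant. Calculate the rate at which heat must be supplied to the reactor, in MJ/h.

Q_in = 63.7 MJ/h

Extent of reaction ξ = 0.262 × 30.9 = 8.0958 mol/min
Reaction term: ξ·ΔH°_rxn = 8.0958 × 83.8 = 678.43 kJ/min
Sensible, feed 200→25 °C: -1384.3 kJ/min
Outlet flows (mol/min): A 22.804, B 8.0958, C 8.0958
Sensible, products 25→251 °C: 1767.6 kJ/min
Q = ΔH = 1061.7 kJ/min = 17.696 kW
Heat supplied = 63.704 MJ/h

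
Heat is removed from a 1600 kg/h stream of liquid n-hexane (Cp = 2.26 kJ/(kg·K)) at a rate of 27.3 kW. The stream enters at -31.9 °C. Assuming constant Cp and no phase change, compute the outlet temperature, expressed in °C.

Q = 27.3 kW = 98280 kJ/h
ΔT = Q/(ṁ·Cp) = 98280/(1600×2.26) = 27.179 K
T_out = -31.9 − 27.179 = -59.079 °C

T_out = -59.1 °C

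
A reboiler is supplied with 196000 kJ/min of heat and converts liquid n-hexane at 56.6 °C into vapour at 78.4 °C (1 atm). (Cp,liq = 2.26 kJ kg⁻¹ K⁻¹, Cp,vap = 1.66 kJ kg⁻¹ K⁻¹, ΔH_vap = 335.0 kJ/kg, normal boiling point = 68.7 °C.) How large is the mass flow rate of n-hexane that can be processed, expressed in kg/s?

Δh = 2.26×(68.7−56.6) + 335.0 + 1.66×(78.4−68.7) = 378.45 kJ/kg
Q = 196000 kJ/min = 3266.7 kJ/s = 3266.7 kJ/s
ṁ = Q/Δh = 3266.7 / 378.45 = 8.6317 kg/s

ṁ = 8.63 kg/s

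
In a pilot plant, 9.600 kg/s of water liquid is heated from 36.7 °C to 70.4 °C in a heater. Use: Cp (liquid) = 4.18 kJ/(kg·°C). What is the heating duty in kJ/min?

Q = 81100 kJ/min

Q = ṁ·Cp·ΔT = 9.600 × 4.18 × (70.4 − 36.7) = 1352.3 kJ/s
Heating duty = 81139 kJ/min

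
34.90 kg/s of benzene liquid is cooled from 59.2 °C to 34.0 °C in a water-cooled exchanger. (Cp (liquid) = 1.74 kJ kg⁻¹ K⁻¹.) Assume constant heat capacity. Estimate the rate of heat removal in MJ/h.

Q_c = 5510 MJ/h

Q = ṁ·Cp·ΔT = 34.90 × 1.74 × (34.0 − 59.2) = -1530.3 kJ/s
Cooling duty = 5509.1 MJ/h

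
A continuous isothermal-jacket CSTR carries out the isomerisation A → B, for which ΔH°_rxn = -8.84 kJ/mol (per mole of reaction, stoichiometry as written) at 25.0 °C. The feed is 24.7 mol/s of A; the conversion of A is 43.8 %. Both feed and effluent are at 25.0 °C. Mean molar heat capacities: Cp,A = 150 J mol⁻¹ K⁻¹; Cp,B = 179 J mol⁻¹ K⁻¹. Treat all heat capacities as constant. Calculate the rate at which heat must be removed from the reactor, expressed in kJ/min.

Q_out = 5740 kJ/min

Extent of reaction ξ = 0.438 × 24.7 = 10.819 mol/s
Reaction term: ξ·ΔH°_rxn = 10.819 × -8.84 = -95.636 kJ/s
Q = ΔH = -95.636 kJ/s = -95.636 kW
Heat removed = 5738.2 kJ/min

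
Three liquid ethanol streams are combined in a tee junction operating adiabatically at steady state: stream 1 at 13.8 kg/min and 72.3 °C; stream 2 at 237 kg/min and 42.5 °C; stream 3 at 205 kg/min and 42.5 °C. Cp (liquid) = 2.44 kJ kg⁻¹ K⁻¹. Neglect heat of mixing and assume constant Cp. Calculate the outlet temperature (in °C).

Adiabatic, steady state ⇒ Σ ṁᵢCp,ᵢ(T_out − Tᵢ) = 0
T_out = Σ ṁᵢCp,ᵢTᵢ / Σ ṁᵢCp,ᵢ
      = 48270 / 1112.2 = 43.402 °C

T_out = 43.4 °C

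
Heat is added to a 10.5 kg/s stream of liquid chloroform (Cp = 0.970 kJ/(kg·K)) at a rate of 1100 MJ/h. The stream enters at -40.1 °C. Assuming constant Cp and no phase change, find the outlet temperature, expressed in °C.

T_out = -10.1 °C

Q = 1100 MJ/h = 305.56 kJ/s
ΔT = Q/(ṁ·Cp) = 305.56/(10.5×0.970) = 30.001 K
T_out = -40.1 + 30.001 = -10.099 °C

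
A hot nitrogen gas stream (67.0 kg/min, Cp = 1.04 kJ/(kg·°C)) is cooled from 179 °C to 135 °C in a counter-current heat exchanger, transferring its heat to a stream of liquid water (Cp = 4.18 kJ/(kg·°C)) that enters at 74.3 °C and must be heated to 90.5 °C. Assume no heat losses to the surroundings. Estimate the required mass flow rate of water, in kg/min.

ṁ_c = 45.3 kg/min

Heat released by hot stream: Q = 67.0 × 1.04 × (179 − 135) = 3065.9 kJ/min
Energy balance on cold side (adiabatic exchanger): Q = ṁ_c·Cp_c·(T_c,out − T_c,in)
ṁ_c = 3065.9 / [4.18 × (90.5 − 74.3)] = 45.276 kg/min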